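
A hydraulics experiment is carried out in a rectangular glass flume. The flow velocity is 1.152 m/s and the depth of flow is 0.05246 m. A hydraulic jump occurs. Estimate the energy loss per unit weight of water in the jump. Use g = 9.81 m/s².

ΔE = 0.004040 m

Fr₁ = V₁/√(g·y₁) = 1.152/√(9.81×0.05246) = 1.606.
Sequent-depth ratio: y₂/y₁ = ½[√(1 + 8Fr₁²) − 1] = ½[√21.630 − 1] = 1.825.
y₂ = 1.825 × 0.05246 = 0.09576 m.
Head loss: ΔE = (y₂ − y₁)³/(4y₁y₂) = (0.09576 − 0.05246)³/(4×0.05246×0.09576) = 0.00008119/0.02009 = 0.004040 m.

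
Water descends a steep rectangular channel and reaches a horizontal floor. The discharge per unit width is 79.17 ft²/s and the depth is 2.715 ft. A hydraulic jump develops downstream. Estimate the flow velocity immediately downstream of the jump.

V₂ = 7.403 ft/s

V₁ = q/y₁ = 79.17/2.715 = 29.16 ft/s. Fr₁ = V₁/√(g·y₁) = 29.16/√(32.2×2.715) = 3.119.
Conjugate-depth relation: y₂/y₁ = ½[√(1 + 8Fr₁²) − 1] = ½[√78.812 − 1] = 3.939.
y₂ = 3.939 × 2.715 = 10.69 ft.
V₂ = q/y₂ = 79.17/10.69 = 7.403 ft/s.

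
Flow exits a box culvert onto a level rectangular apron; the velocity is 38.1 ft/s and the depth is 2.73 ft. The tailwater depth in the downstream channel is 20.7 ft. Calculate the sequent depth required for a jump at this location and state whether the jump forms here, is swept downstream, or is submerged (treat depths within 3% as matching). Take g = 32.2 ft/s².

y₂ = 14.4 ft; the jump is submerged

Fr₁ = V₁/√(g·y₁) = 38.1/√(32.2×2.73) = 4.06.
By Bélanger, y₂/y₁ = ½[√(1 + 8Fr₁²) − 1] = ½[√133.1 − 1] = 5.27.
y₂ = 5.27 × 2.73 = 14.4 ft.
Tailwater y_tw = 20.7 ft: y_tw > y₂, so the jump is submerged.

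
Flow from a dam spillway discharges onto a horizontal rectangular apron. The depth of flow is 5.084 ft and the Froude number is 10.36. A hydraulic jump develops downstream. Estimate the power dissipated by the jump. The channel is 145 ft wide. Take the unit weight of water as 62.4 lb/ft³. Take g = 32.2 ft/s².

P = 2267885 hp

Fr₁ = 10.36 (given).
Sequent-depth ratio: y₂/y₁ = ½[√(1 + 8Fr₁²) − 1] = ½[√859.64 − 1] = 14.16.
y₂ = 14.16 × 5.084 = 71.99 ft.
Head loss: ΔE = (y₂ − y₁)³/(4y₁y₂) = (71.99 − 5.084)³/(4×5.084×71.99) = 299476/1464 = 204.6 ft.
V₁ = Fr₁·√(g·y₁) = 10.36×√(32.2×5.084) = 132.6 ft/s; q = V₁·y₁ = 673.9 ft²/s. Q = q·b = 673.9 × 145 = 97716 cfs. P = γ·Q·ΔE/550 = 62.4 × 97716 × 204.6 / 550 = 2267885 hp.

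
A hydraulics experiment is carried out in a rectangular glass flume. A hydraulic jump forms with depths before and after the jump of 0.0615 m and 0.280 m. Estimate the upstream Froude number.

For a rectangular channel the momentum equation gives q² = ½·g·y₁·y₂·(y₁ + y₂) = ½×9.81×0.0615×0.280×0.342 = 0.0288.
q = √0.0288 = 0.170 m²/s.
V₁ = q/y₁ = 2.76 m/s; Fr₁ = V₁/√(g·y₁) = 3.56.

Fr₁ = 3.56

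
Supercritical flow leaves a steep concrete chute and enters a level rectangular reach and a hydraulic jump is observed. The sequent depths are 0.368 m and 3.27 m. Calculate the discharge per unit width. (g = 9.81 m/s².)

For a rectangular channel the momentum equation gives q² = ½·g·y₁·y₂·(y₁ + y₂) = ½×9.81×0.368×3.27×3.64 = 21.5.
q = √21.5 = 4.63 m²/s.

q = 4.63 m²/s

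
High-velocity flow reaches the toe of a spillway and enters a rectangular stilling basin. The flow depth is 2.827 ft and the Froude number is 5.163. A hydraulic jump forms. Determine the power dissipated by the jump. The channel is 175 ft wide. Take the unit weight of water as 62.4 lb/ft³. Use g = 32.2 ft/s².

Fr₁ = 5.163 (given).
From the momentum equation for a rectangular channel, y₂/y₁ = ½[√(1 + 8Fr₁²) − 1] = ½[√214.25 − 1] = 6.819.
y₂ = 6.819 × 2.827 = 19.28 ft.
V₁ = Fr₁·√(g·y₁) = 5.163×√(32.2×2.827) = 49.26 ft/s; q = V₁·y₁ = 139.3 ft²/s. V₂ = q/y₂ = 139.3/19.28 = 7.224 ft/s. E₁ = y₁ + V₁²/2g = 40.51 ft; E₂ = y₂ + V₂²/2g = 20.09 ft. ΔE = E₁ − E₂ = 20.42 ft.
Q = q·b = 139.3 × 175 = 24370 cfs. P = γ·Q·ΔE/550 = 62.4 × 24370 × 20.42 / 550 = 56457 hp.

P = 56457 hp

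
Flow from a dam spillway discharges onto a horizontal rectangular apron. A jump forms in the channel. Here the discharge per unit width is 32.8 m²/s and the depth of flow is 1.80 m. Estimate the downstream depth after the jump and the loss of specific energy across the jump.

V₁ = q/y₁ = 32.8/1.80 = 18.2 m/s. Fr₁ = V₁/√(g·y₁) = 18.2/√(9.81×1.80) = 4.34.
Conjugate-depth relation: y₂/y₁ = ½[√(1 + 8Fr₁²) − 1] = ½[√151.4 − 1] = 5.65.
y₂ = 5.65 × 1.80 = 10.2 m.
V₂ = q/y₂ = 32.8/10.2 = 3.22 m/s. E₁ = y₁ + V₁²/2g = 18.7 m; E₂ = y₂ + V₂²/2g = 10.7 m. ΔE = E₁ − E₂ = 8.02 m.

y₂ = 10.2 m; ΔE = 8.02 m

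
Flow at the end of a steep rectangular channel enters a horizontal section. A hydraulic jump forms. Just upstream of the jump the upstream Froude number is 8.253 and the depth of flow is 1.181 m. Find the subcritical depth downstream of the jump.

Fr₁ = 8.253 (given).
Conjugate-depth relation: y₂/y₁ = ½[√(1 + 8Fr₁²) − 1] = ½[√545.90 − 1] = 11.18.
y₂ = 11.18 × 1.181 = 13.21 m.

y₂ = 13.21 m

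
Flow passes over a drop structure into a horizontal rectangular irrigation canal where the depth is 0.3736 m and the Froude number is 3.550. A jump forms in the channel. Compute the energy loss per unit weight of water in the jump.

ΔE = 0.9157 m

Fr₁ = 3.550 (given).
Bélanger equation: y₂/y₁ = ½[√(1 + 8Fr₁²) − 1] = ½[√101.82 − 1] = 4.545.
y₂ = 4.545 × 0.3736 = 1.698 m.
Head loss: ΔE = (y₂ − y₁)³/(4y₁y₂) = (1.698 − 0.3736)³/(4×0.3736×1.698) = 2.324/2.538 = 0.9157 m.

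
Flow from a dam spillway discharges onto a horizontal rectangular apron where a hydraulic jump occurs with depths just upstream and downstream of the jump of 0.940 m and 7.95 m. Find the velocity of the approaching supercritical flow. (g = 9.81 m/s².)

V₁ = 19.2 m/s

For a rectangular channel the momentum equation gives q² = ½·g·y₁·y₂·(y₁ + y₂) = ½×9.81×0.940×7.95×8.89 = 326.
q = √326 = 18.1 m²/s.
V₁ = q/y₁ = 18.1/0.940 = 19.2 m/s.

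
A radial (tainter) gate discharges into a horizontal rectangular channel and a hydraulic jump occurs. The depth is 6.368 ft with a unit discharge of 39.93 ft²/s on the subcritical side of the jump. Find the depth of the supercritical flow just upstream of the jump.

y₁ = 1.884 ft

V₂ = q/y₂ = 39.93/6.368 = 6.270 ft/s; Fr₂ = V₂/√(g·y₂) = 0.4379.
From the momentum equation (using Fr₂), y₁/y₂ = ½[√(1 + 8Fr₂²) − 1] = ½[√2.5340 − 1] = 0.2959.
y₁ = 0.2959 × 6.368 = 1.884 ft.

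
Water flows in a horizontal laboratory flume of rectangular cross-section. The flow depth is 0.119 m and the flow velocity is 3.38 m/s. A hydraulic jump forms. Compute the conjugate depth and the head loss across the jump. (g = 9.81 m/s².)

Fr₁ = V₁/√(g·y₁) = 3.38/√(9.81×0.119) = 3.13.
Bélanger equation: y₂/y₁ = ½[√(1 + 8Fr₁²) − 1] = ½[√79.29 − 1] = 3.95.
y₂ = 3.95 × 0.119 = 0.470 m.
Head loss: ΔE = (y₂ − y₁)³/(4y₁y₂) = (0.470 − 0.119)³/(4×0.119×0.470) = 0.0434/0.224 = 0.194 m.

y₂ = 0.470 m; ΔE = 0.194 m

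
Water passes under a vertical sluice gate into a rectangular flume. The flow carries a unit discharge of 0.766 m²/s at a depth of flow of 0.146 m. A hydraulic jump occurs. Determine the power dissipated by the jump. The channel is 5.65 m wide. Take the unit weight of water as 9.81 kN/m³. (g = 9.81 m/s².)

P = 28.5 kW

V₁ = q/y₁ = 0.766/0.146 = 5.25 m/s. Fr₁ = V₁/√(g·y₁) = 5.25/√(9.81×0.146) = 4.38.
Sequent-depth ratio: y₂/y₁ = ½[√(1 + 8Fr₁²) − 1] = ½[√154.8 − 1] = 5.72.
y₂ = 5.72 × 0.146 = 0.835 m.
Head loss: ΔE = (y₂ − y₁)³/(4y₁y₂) = (0.835 − 0.146)³/(4×0.146×0.835) = 0.327/0.488 = 0.671 m.
Q = q·b = 0.766 × 5.65 = 4.33 m³/s. P = γ·Q·ΔE = 9.81 × 4.33 × 0.671 = 28.5 kW.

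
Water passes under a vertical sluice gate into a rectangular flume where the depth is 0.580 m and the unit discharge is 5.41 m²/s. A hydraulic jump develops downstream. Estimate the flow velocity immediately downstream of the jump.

V₁ = q/y₁ = 5.41/0.580 = 9.33 m/s. Fr₁ = V₁/√(g·y₁) = 9.33/√(9.81×0.580) = 3.91.
By Bélanger, y₂/y₁ = ½[√(1 + 8Fr₁²) − 1] = ½[√123.3 − 1] = 5.05.
y₂ = 5.05 × 0.580 = 2.93 m.
V₂ = q/y₂ = 5.41/2.93 = 1.85 m/s.

V₂ = 1.85 m/s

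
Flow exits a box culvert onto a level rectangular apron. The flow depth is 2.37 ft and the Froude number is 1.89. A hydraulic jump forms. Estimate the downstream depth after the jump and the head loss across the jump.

y₂ = 5.26 ft; ΔE = 0.484 ft

Fr₁ = 1.89 (given).
Bélanger equation: y₂/y₁ = ½[√(1 + 8Fr₁²) − 1] = ½[√29.58 − 1] = 2.22.
y₂ = 2.22 × 2.37 = 5.26 ft.
Head loss: ΔE = (y₂ − y₁)³/(4y₁y₂) = (5.26 − 2.37)³/(4×2.37×5.26) = 24.1/49.9 = 0.484 ft.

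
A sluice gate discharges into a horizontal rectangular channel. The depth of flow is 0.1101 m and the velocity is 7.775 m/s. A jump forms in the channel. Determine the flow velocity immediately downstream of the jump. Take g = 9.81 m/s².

Fr₁ = V₁/√(g·y₁) = 7.775/√(9.81×0.1101) = 7.481.
By Bélanger, y₂/y₁ = ½[√(1 + 8Fr₁²) − 1] = ½[√448.75 − 1] = 10.09.
y₂ = 10.09 × 0.1101 = 1.111 m.
q = V₁·y₁ = 7.775 × 0.1101 = 0.8560 m²/s.
V₂ = q/y₂ = 0.8560/1.111 = 0.7704 m/s.

V₂ = 0.7704 m/s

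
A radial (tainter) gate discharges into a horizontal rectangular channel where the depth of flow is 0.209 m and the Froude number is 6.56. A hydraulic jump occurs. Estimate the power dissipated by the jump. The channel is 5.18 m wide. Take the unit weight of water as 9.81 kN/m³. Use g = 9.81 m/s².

P = 280 kW

Fr₁ = 6.56 (given).
Bélanger equation: y₂/y₁ = ½[√(1 + 8Fr₁²) − 1] = ½[√345.3 − 1] = 8.79.
y₂ = 8.79 × 0.209 = 1.84 m.
V₁ = Fr₁·√(g·y₁) = 6.56×√(9.81×0.209) = 9.39 m/s; q = V₁·y₁ = 1.96 m²/s. V₂ = q/y₂ = 1.96/1.84 = 1.07 m/s. E₁ = y₁ + V₁²/2g = 4.71 m; E₂ = y₂ + V₂²/2g = 1.90 m. ΔE = E₁ − E₂ = 2.81 m.
Q = q·b = 1.96 × 5.18 = 10.2 m³/s. P = γ·Q·ΔE = 9.81 × 10.2 × 2.81 = 280 kW.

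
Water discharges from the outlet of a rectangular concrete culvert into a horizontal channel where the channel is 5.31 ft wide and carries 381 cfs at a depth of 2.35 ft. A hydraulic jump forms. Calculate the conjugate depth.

q = Q/b = 381/5.31 = 71.8 ft²/s; V₁ = q/y₁ = 30.5 ft/s. Fr₁ = V₁/√(g·y₁) = 3.51.
From the momentum equation for a rectangular channel, y₂/y₁ = ½[√(1 + 8Fr₁²) − 1] = ½[√99.56 − 1] = 4.49.
y₂ = 4.49 × 2.35 = 10.5 ft.

y₂ = 10.5 ft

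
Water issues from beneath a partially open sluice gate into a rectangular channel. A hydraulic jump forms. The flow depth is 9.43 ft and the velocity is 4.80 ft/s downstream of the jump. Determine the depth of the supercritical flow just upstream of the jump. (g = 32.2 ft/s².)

y₁ = 1.26 ft

Fr₂ = V₂/√(g·y₂) = 4.80/√(32.2×9.43) = 0.275.
Since the conjugate-depth ratio holds either way, y₁/y₂ = ½[√(1 + 8Fr₂²) − 1] = ½[√1.607 − 1] = 0.134.
y₁ = 0.134 × 9.43 = 1.26 ft.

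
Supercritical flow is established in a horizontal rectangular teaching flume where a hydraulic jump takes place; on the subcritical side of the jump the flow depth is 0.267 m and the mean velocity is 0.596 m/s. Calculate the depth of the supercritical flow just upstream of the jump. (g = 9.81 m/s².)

y₁ = 0.0593 m

Fr₂ = V₂/√(g·y₂) = 0.596/√(9.81×0.267) = 0.368.
Applying the sequent-depth relation in reverse, y₁/y₂ = ½[√(1 + 8Fr₂²) − 1] = ½[√2.085 − 1] = 0.222.
y₁ = 0.222 × 0.267 = 0.0593 m.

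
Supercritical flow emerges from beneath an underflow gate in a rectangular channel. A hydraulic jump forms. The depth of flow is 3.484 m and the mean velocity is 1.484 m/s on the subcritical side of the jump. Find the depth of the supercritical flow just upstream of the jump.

Fr₂ = V₂/√(g·y₂) = 1.484/√(9.81×3.484) = 0.2538.
Applying the sequent-depth relation in reverse, y₁/y₂ = ½[√(1 + 8Fr₂²) − 1] = ½[√1.5155 − 1] = 0.1155.
y₁ = 0.1155 × 3.484 = 0.4025 m.

y₁ = 0.4025 m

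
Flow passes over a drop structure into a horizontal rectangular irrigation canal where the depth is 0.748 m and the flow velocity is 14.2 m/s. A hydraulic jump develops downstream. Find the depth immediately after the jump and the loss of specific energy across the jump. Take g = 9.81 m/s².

y₂ = 5.18 m; ΔE = 5.63 m

Fr₁ = V₁/√(g·y₁) = 14.2/√(9.81×0.748) = 5.24.
Sequent-depth ratio: y₂/y₁ = ½[√(1 + 8Fr₁²) − 1] = ½[√220.8 − 1] = 6.93.
y₂ = 6.93 × 0.748 = 5.18 m.
Head loss: ΔE = (y₂ − y₁)³/(4y₁y₂) = (5.18 − 0.748)³/(4×0.748×5.18) = 87.3/15.5 = 5.63 m.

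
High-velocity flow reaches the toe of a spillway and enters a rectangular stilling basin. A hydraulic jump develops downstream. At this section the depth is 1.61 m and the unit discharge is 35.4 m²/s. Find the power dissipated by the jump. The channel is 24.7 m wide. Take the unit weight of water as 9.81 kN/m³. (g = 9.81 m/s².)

V₁ = q/y₁ = 35.4/1.61 = 22.0 m/s. Fr₁ = V₁/√(g·y₁) = 22.0/√(9.81×1.61) = 5.53.
From the momentum equation for a rectangular channel, y₂/y₁ = ½[√(1 + 8Fr₁²) − 1] = ½[√245.9 − 1] = 7.34.
y₂ = 7.34 × 1.61 = 11.8 m.
V₂ = q/y₂ = 35.4/11.8 = 3.00 m/s. E₁ = y₁ + V₁²/2g = 26.3 m; E₂ = y₂ + V₂²/2g = 12.3 m. ΔE = E₁ − E₂ = 14.0 m.
Q = q·b = 35.4 × 24.7 = 874 m³/s. P = γ·Q·ΔE = 9.81 × 874 × 14.0 = 119879 kW.

P = 119879 kW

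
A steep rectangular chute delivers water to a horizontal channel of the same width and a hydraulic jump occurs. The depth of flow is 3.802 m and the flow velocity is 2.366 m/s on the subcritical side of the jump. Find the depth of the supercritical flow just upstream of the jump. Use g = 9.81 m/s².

y₁ = 0.9191 m

Fr₂ = V₂/√(g·y₂) = 2.366/√(9.81×3.802) = 0.3874.
Since the conjugate-depth ratio holds either way, y₁/y₂ = ½[√(1 + 8Fr₂²) − 1] = ½[√2.2007 − 1] = 0.2417.
y₁ = 0.2417 × 3.802 = 0.9191 m.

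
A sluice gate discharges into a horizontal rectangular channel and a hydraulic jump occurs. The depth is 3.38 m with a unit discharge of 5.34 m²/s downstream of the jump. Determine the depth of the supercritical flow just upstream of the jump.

V₂ = q/y₂ = 5.34/3.38 = 1.58 m/s; Fr₂ = V₂/√(g·y₂) = 0.274.
The Bélanger relation is symmetric: y₁/y₂ = ½[√(1 + 8Fr₂²) − 1] = ½[√1.602 − 1] = 0.133.
y₁ = 0.133 × 3.38 = 0.449 m.

y₁ = 0.449 m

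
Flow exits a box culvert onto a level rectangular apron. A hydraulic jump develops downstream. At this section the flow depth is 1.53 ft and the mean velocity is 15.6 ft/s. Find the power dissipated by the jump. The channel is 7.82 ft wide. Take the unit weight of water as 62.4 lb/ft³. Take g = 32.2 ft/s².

P = 14.4 hp

Fr₁ = V₁/√(g·y₁) = 15.6/√(32.2×1.53) = 2.22.
Bélanger equation: y₂/y₁ = ½[√(1 + 8Fr₁²) − 1] = ½[√40.52 − 1] = 2.68.
y₂ = 2.68 × 1.53 = 4.10 ft.
Head loss: ΔE = (y₂ − y₁)³/(4y₁y₂) = (4.10 − 1.53)³/(4×1.53×4.10) = 17.1/25.1 = 0.679 ft.
q = V₁·y₁ = 15.6 × 1.53 = 23.9 ft²/s. Q = q·b = 23.9 × 7.82 = 187 cfs. P = γ·Q·ΔE/550 = 62.4 × 187 × 0.679 / 550 = 14.4 hp.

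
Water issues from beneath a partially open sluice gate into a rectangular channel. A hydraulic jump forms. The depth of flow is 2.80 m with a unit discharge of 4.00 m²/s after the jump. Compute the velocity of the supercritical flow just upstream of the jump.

V₂ = q/y₂ = 4.00/2.80 = 1.43 m/s; Fr₂ = V₂/√(g·y₂) = 0.273.
Since the conjugate-depth ratio holds either way, y₁/y₂ = ½[√(1 + 8Fr₂²) − 1] = ½[√1.594 − 1] = 0.131.
y₁ = 0.131 × 2.80 = 0.368 m.
V₁ = q/y₁ = 4.00/0.368 = 10.9 m/s.

V₁ = 10.9 m/s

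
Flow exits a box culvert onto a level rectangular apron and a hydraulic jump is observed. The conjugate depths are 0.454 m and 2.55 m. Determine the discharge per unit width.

For a rectangular channel the momentum equation gives q² = ½·g·y₁·y₂·(y₁ + y₂) = ½×9.81×0.454×2.55×3.00 = 17.1.
q = √17.1 = 4.13 m²/s.

q = 4.13 m²/s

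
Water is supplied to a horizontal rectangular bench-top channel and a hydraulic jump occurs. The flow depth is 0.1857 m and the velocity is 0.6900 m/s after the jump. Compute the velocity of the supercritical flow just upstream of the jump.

V₁ = 1.820 m/s

Fr₂ = V₂/√(g·y₂) = 0.6900/√(9.81×0.1857) = 0.5112.
Since the conjugate-depth ratio holds either way, y₁/y₂ = ½[√(1 + 8Fr₂²) − 1] = ½[√3.0908 − 1] = 0.3790.
y₁ = 0.3790 × 0.1857 = 0.07039 m.
V₁ = q/y₁ = 0.1281/0.07039 = 1.820 m/s.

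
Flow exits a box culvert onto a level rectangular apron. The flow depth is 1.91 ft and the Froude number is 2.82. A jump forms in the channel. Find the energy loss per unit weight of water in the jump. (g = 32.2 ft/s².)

Fr₁ = 2.82 (given).
Bélanger equation: y₂/y₁ = ½[√(1 + 8Fr₁²) − 1] = ½[√64.62 − 1] = 3.52.
y₂ = 3.52 × 1.91 = 6.72 ft.
V₁ = Fr₁·√(g·y₁) = 2.82×√(32.2×1.91) = 22.1 ft/s; q = V₁·y₁ = 42.2 ft²/s. V₂ = q/y₂ = 42.2/6.72 = 6.28 ft/s. E₁ = y₁ + V₁²/2g = 9.50 ft; E₂ = y₂ + V₂²/2g = 7.34 ft. ΔE = E₁ − E₂ = 2.17 ft.

ΔE = 2.17 ft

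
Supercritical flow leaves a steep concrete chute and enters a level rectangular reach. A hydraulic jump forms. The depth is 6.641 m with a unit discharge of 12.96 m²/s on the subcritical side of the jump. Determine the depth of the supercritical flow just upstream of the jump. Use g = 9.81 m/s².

V₂ = q/y₂ = 12.96/6.641 = 1.952 m/s; Fr₂ = V₂/√(g·y₂) = 0.2418.
Since the conjugate-depth ratio holds either way, y₁/y₂ = ½[√(1 + 8Fr₂²) − 1] = ½[√1.4677 − 1] = 0.1057.
y₁ = 0.1057 × 6.641 = 0.7022 m.

y₁ = 0.7022 m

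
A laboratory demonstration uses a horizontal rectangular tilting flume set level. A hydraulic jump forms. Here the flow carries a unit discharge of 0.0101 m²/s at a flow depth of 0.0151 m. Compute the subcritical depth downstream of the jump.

y₂ = 0.0303 m

V₁ = q/y₁ = 0.0101/0.0151 = 0.669 m/s. Fr₁ = V₁/√(g·y₁) = 0.669/√(9.81×0.0151) = 1.74.
Sequent-depth ratio: y₂/y₁ = ½[√(1 + 8Fr₁²) − 1] = ½[√25.16 − 1] = 2.01.
y₂ = 2.01 × 0.0151 = 0.0303 m.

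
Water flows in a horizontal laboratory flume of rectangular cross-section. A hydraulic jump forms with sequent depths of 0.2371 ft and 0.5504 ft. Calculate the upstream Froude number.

For a rectangular channel the momentum equation gives q² = ½·g·y₁·y₂·(y₁ + y₂) = ½×32.2×0.2371×0.5504×0.7875 = 1.655.
q = √1.655 = 1.286 ft²/s.
V₁ = q/y₁ = 5.425 ft/s; Fr₁ = V₁/√(g·y₁) = 1.963.

Fr₁ = 1.963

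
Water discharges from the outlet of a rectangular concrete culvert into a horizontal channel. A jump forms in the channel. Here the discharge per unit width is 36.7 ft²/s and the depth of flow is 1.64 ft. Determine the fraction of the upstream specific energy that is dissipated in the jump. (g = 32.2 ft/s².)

ΔE/E₁ = 0.269 (26.9%)

V₁ = q/y₁ = 36.7/1.64 = 22.4 ft/s. Fr₁ = V₁/√(g·y₁) = 22.4/√(32.2×1.64) = 3.08.
Conjugate-depth relation: y₂/y₁ = ½[√(1 + 8Fr₁²) − 1] = ½[√76.86 − 1] = 3.88.
y₂ = 3.88 × 1.64 = 6.37 ft.
E₁ = y₁ + V₁²/2g = 9.42 ft. ΔE = (y₂ − y₁)³/(4y₁y₂) = 2.53 ft. ΔE/E₁ = 2.53/9.42 = 0.269.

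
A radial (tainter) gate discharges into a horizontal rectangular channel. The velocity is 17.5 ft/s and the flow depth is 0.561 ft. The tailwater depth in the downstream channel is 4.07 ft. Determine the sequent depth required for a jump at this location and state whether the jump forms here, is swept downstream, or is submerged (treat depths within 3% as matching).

Fr₁ = V₁/√(g·y₁) = 17.5/√(32.2×0.561) = 4.12.
By Bélanger, y₂/y₁ = ½[√(1 + 8Fr₁²) − 1] = ½[√136.6 − 1] = 5.34.
y₂ = 5.34 × 0.561 = 3.00 ft.
Tailwater y_tw = 4.07 ft: y_tw > y₂, so the jump is submerged.

y₂ = 3.00 ft; the jump is submerged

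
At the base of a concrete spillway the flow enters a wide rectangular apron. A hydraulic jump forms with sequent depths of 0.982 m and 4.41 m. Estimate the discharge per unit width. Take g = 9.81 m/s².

For a rectangular channel the momentum equation gives q² = ½·g·y₁·y₂·(y₁ + y₂) = ½×9.81×0.982×4.41×5.39 = 115.
q = √115 = 10.7 m²/s.

q = 10.7 m²/s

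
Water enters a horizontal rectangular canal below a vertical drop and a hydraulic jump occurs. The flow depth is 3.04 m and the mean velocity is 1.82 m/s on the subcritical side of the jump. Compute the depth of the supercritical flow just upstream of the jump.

y₁ = 0.569 m

Fr₂ = V₂/√(g·y₂) = 1.82/√(9.81×3.04) = 0.333.
The Bélanger relation is symmetric: y₁/y₂ = ½[√(1 + 8Fr₂²) − 1] = ½[√1.889 − 1] = 0.187.
y₁ = 0.187 × 3.04 = 0.569 m.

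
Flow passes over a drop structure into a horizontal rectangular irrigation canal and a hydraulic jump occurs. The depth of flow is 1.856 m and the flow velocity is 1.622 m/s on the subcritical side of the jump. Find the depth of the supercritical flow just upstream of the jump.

y₁ = 0.4346 m

Fr₂ = V₂/√(g·y₂) = 1.622/√(9.81×1.856) = 0.3801.
From the momentum equation (using Fr₂), y₁/y₂ = ½[√(1 + 8Fr₂²) − 1] = ½[√2.1560 − 1] = 0.2342.
y₁ = 0.2342 × 1.856 = 0.4346 m.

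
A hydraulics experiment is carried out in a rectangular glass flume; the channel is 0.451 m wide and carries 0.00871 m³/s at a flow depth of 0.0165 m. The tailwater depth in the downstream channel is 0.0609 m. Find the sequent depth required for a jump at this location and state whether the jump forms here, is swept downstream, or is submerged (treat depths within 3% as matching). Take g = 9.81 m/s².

q = Q/b = 0.00871/0.451 = 0.0193 m²/s; V₁ = q/y₁ = 1.17 m/s. Fr₁ = V₁/√(g·y₁) = 2.91.
From the momentum equation for a rectangular channel, y₂/y₁ = ½[√(1 + 8Fr₁²) − 1] = ½[√68.71 − 1] = 3.64.
y₂ = 3.64 × 0.0165 = 0.0601 m.
Tailwater y_tw = 0.0609 m: y_tw ≈ y₂, so the jump forms here.

y₂ = 0.0601 m; the jump forms here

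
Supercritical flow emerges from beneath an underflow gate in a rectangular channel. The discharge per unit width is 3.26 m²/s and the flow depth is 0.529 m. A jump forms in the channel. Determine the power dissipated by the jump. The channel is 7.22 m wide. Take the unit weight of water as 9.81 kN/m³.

P = 119 kW

V₁ = q/y₁ = 3.26/0.529 = 6.16 m/s. Fr₁ = V₁/√(g·y₁) = 6.16/√(9.81×0.529) = 2.71.
By Bélanger, y₂/y₁ = ½[√(1 + 8Fr₁²) − 1] = ½[√59.54 − 1] = 3.36.
y₂ = 3.36 × 0.529 = 1.78 m.
V₂ = q/y₂ = 3.26/1.78 = 1.84 m/s. E₁ = y₁ + V₁²/2g = 2.46 m; E₂ = y₂ + V₂²/2g = 1.95 m. ΔE = E₁ − E₂ = 0.516 m.
Q = q·b = 3.26 × 7.22 = 23.5 m³/s. P = γ·Q·ΔE = 9.81 × 23.5 × 0.516 = 119 kW.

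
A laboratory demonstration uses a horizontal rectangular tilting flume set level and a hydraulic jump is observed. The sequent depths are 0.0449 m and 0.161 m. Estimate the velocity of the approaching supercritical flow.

For a rectangular channel the momentum equation gives q² = ½·g·y₁·y₂·(y₁ + y₂) = ½×9.81×0.0449×0.161×0.206 = 0.00730.
q = √0.00730 = 0.0854 m²/s.
V₁ = q/y₁ = 0.0854/0.0449 = 1.90 m/s.

V₁ = 1.90 m/s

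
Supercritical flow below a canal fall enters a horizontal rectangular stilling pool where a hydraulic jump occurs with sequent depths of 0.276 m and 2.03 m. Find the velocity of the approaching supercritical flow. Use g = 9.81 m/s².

V₁ = 9.12 m/s

For a rectangular channel the momentum equation gives q² = ½·g·y₁·y₂·(y₁ + y₂) = ½×9.81×0.276×2.03×2.31 = 6.34.
q = √6.34 = 2.52 m²/s.
V₁ = q/y₁ = 2.52/0.276 = 9.12 m/s.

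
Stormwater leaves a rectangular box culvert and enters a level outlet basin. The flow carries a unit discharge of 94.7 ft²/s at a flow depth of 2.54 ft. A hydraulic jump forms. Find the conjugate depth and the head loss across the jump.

y₂ = 13.6 ft; ΔE = 9.78 ft

V₁ = q/y₁ = 94.7/2.54 = 37.3 ft/s. Fr₁ = V₁/√(g·y₁) = 37.3/√(32.2×2.54) = 4.12.
Conjugate-depth relation: y₂/y₁ = ½[√(1 + 8Fr₁²) − 1] = ½[√137.0 − 1] = 5.35.
y₂ = 5.35 × 2.54 = 13.6 ft.
Head loss: ΔE = (y₂ − y₁)³/(4y₁y₂) = (13.6 − 2.54)³/(4×2.54×13.6) = 1350/138 = 9.78 ft.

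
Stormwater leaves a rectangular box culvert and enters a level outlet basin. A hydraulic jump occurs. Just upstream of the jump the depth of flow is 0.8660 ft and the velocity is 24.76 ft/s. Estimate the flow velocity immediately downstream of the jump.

V₂ = 4.026 ft/s

Fr₁ = V₁/√(g·y₁) = 24.76/√(32.2×0.8660) = 4.689.
Sequent-depth ratio: y₂/y₁ = ½[√(1 + 8Fr₁²) − 1] = ½[√176.88 − 1] = 6.150.
y₂ = 6.150 × 0.8660 = 5.326 ft.
q = V₁·y₁ = 24.76 × 0.8660 = 21.44 ft²/s.
V₂ = q/y₂ = 21.44/5.326 = 4.026 ft/s.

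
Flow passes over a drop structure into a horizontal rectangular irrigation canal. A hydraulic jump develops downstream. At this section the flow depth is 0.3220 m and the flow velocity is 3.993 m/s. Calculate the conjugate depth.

Fr₁ = V₁/√(g·y₁) = 3.993/√(9.81×0.3220) = 2.247.
By Bélanger, y₂/y₁ = ½[√(1 + 8Fr₁²) − 1] = ½[√41.380 − 1] = 2.716.
y₂ = 2.716 × 0.3220 = 0.8747 m.

y₂ = 0.8747 m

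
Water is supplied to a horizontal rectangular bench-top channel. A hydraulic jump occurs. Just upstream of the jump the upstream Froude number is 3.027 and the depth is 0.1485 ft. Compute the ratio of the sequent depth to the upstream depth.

y₂/y₁ = 3.810

Fr₁ = 3.027 (given).
Bélanger equation: y₂/y₁ = ½[√(1 + 8Fr₁²) − 1] = ½[√74.302 − 1] = 3.810.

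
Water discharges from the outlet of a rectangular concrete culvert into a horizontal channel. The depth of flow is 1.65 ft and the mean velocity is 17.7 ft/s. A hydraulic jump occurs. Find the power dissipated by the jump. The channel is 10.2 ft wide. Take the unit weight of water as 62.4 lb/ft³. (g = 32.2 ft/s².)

P = 35.9 hp

Fr₁ = V₁/√(g·y₁) = 17.7/√(32.2×1.65) = 2.43.
Bélanger equation: y₂/y₁ = ½[√(1 + 8Fr₁²) − 1] = ½[√48.17 − 1] = 2.97.
y₂ = 2.97 × 1.65 = 4.90 ft.
q = V₁·y₁ = 17.7 × 1.65 = 29.2 ft²/s. V₂ = q/y₂ = 29.2/4.90 = 5.96 ft/s. E₁ = y₁ + V₁²/2g = 6.51 ft; E₂ = y₂ + V₂²/2g = 5.45 ft. ΔE = E₁ − E₂ = 1.06 ft.
Q = q·b = 29.2 × 10.2 = 298 cfs. P = γ·Q·ΔE/550 = 62.4 × 298 × 1.06 / 550 = 35.9 hp.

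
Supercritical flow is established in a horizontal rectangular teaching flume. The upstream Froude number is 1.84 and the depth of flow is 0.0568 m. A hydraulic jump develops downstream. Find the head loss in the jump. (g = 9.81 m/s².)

ΔE = 0.0100 m

Fr₁ = 1.84 (given).
By Bélanger, y₂/y₁ = ½[√(1 + 8Fr₁²) − 1] = ½[√28.08 − 1] = 2.15.
y₂ = 2.15 × 0.0568 = 0.122 m.
V₁ = Fr₁·√(g·y₁) = 1.84×√(9.81×0.0568) = 1.37 m/s; q = V₁·y₁ = 0.0780 m²/s. V₂ = q/y₂ = 0.0780/0.122 = 0.639 m/s. E₁ = y₁ + V₁²/2g = 0.153 m; E₂ = y₂ + V₂²/2g = 0.143 m. ΔE = E₁ − E₂ = 0.0100 m.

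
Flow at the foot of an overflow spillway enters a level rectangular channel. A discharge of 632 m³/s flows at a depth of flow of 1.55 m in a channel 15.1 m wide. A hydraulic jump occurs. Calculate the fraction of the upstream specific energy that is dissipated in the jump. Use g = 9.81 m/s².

ΔE/E₁ = 0.616 (61.6%)

q = Q/b = 632/15.1 = 41.9 m²/s; V₁ = q/y₁ = 27.0 m/s. Fr₁ = V₁/√(g·y₁) = 6.92.
Bélanger equation: y₂/y₁ = ½[√(1 + 8Fr₁²) − 1] = ½[√384.6 − 1] = 9.31.
y₂ = 9.31 × 1.55 = 14.4 m.
E₁ = y₁ + V₁²/2g = 38.7 m. ΔE = (y₂ − y₁)³/(4y₁y₂) = 23.9 m. ΔE/E₁ = 23.9/38.7 = 0.616.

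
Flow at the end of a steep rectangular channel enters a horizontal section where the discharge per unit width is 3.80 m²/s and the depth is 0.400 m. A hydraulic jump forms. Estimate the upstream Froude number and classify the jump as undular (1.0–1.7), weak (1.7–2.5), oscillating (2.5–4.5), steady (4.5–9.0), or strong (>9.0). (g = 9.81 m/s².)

Fr₁ = 4.80; steady jump

V₁ = q/y₁ = 3.80/0.400 = 9.50 m/s. Fr₁ = V₁/√(g·y₁) = 9.50/√(9.81×0.400) = 4.80.
Fr₁ = 4.80 lies in the steady range.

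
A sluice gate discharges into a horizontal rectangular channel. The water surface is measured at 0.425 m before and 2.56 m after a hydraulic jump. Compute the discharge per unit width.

For a rectangular channel the momentum equation gives q² = ½·g·y₁·y₂·(y₁ + y₂) = ½×9.81×0.425×2.56×2.98 = 15.9.
q = √15.9 = 3.99 m²/s.

q = 3.99 m²/s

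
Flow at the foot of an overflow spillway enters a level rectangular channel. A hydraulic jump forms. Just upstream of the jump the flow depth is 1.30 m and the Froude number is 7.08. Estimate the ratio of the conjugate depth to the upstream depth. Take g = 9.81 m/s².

y₂/y₁ = 9.53

Fr₁ = 7.08 (given).
By Bélanger, y₂/y₁ = ½[√(1 + 8Fr₁²) − 1] = ½[√402.0 − 1] = 9.53.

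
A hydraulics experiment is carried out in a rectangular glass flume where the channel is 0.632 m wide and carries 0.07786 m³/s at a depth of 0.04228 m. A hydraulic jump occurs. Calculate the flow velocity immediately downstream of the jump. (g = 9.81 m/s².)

q = Q/b = 0.07786/0.632 = 0.1232 m²/s; V₁ = q/y₁ = 2.914 m/s. Fr₁ = V₁/√(g·y₁) = 4.524.
By Bélanger, y₂/y₁ = ½[√(1 + 8Fr₁²) − 1] = ½[√164.76 − 1] = 5.918.
y₂ = 5.918 × 0.04228 = 0.2502 m.
V₂ = q/y₂ = 0.1232/0.2502 = 0.4924 m/s.

V₂ = 0.4924 m/s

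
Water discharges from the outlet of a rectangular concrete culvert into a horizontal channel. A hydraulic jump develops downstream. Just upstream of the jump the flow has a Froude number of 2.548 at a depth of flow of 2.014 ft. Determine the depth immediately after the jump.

Fr₁ = 2.548 (given).
From the momentum equation for a rectangular channel, y₂/y₁ = ½[√(1 + 8Fr₁²) − 1] = ½[√52.938 − 1] = 3.138.
y₂ = 3.138 × 2.014 = 6.320 ft.

y₂ = 6.320 ft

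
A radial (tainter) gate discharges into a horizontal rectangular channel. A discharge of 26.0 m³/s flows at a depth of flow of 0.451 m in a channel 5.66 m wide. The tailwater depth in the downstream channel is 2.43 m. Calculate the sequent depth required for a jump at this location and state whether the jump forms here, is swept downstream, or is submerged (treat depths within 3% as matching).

y₂ = 2.87 m; the jump is swept downstream

q = Q/b = 26.0/5.66 = 4.59 m²/s; V₁ = q/y₁ = 10.2 m/s. Fr₁ = V₁/√(g·y₁) = 4.84.
From the momentum equation for a rectangular channel, y₂/y₁ = ½[√(1 + 8Fr₁²) − 1] = ½[√188.6 − 1] = 6.37.
y₂ = 6.37 × 0.451 = 2.87 m.
Tailwater y_tw = 2.43 m: y_tw < y₂, so the jump is swept downstream.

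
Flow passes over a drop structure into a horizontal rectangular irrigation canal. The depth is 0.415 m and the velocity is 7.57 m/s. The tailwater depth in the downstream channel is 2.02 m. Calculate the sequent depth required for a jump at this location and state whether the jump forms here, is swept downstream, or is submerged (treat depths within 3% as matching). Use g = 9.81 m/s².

y₂ = 2.00 m; the jump forms here

Fr₁ = V₁/√(g·y₁) = 7.57/√(9.81×0.415) = 3.75.
From the momentum equation for a rectangular channel, y₂/y₁ = ½[√(1 + 8Fr₁²) − 1] = ½[√113.6 − 1] = 4.83.
y₂ = 4.83 × 0.415 = 2.00 m.
Tailwater y_tw = 2.02 m: y_tw ≈ y₂, so the jump forms here.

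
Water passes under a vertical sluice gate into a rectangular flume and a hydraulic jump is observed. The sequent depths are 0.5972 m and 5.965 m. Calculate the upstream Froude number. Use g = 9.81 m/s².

For a rectangular channel the momentum equation gives q² = ½·g·y₁·y₂·(y₁ + y₂) = ½×9.81×0.5972×5.965×6.562 = 114.7.
q = √114.7 = 10.71 m²/s.
V₁ = q/y₁ = 17.93 m/s; Fr₁ = V₁/√(g·y₁) = 7.408.

Fr₁ = 7.408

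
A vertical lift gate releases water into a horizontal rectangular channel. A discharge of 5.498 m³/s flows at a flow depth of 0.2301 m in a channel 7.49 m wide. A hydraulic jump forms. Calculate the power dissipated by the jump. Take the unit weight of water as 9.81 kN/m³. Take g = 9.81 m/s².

q = Q/b = 5.498/7.49 = 0.7340 m²/s; V₁ = q/y₁ = 3.190 m/s. Fr₁ = V₁/√(g·y₁) = 2.123.
Sequent-depth ratio: y₂/y₁ = ½[√(1 + 8Fr₁²) − 1] = ½[√37.068 − 1] = 2.544.
y₂ = 2.544 × 0.2301 = 0.5854 m.
V₂ = q/y₂ = 0.7340/0.5854 = 1.254 m/s. E₁ = y₁ + V₁²/2g = 0.7488 m; E₂ = y₂ + V₂²/2g = 0.6655 m. ΔE = E₁ − E₂ = 0.08325 m.
P = γ·Q·ΔE = 9.81 × 5.498 × 0.08325 = 4.490 kW.

P = 4.490 kW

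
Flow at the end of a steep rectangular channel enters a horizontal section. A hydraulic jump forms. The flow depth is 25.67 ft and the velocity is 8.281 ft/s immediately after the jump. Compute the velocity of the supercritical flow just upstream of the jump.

Fr₂ = V₂/√(g·y₂) = 8.281/√(32.2×25.67) = 0.2880.
The Bélanger relation is symmetric: y₁/y₂ = ½[√(1 + 8Fr₂²) − 1] = ½[√1.6637 − 1] = 0.1449.
y₁ = 0.1449 × 25.67 = 3.720 ft.
V₁ = q/y₁ = 212.6/3.720 = 57.14 ft/s.

V₁ = 57.14 ft/s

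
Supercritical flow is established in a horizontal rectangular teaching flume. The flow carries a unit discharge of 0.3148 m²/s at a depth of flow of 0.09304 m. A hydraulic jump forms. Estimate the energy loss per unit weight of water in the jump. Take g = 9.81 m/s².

ΔE = 0.2263 m

V₁ = q/y₁ = 0.3148/0.09304 = 3.383 m/s. Fr₁ = V₁/√(g·y₁) = 3.383/√(9.81×0.09304) = 3.542.
Bélanger equation: y₂/y₁ = ½[√(1 + 8Fr₁²) − 1] = ½[√101.34 − 1] = 4.533.
y₂ = 4.533 × 0.09304 = 0.4218 m.
V₂ = q/y₂ = 0.3148/0.4218 = 0.7463 m/s. E₁ = y₁ + V₁²/2g = 0.6765 m; E₂ = y₂ + V₂²/2g = 0.4502 m. ΔE = E₁ − E₂ = 0.2263 m.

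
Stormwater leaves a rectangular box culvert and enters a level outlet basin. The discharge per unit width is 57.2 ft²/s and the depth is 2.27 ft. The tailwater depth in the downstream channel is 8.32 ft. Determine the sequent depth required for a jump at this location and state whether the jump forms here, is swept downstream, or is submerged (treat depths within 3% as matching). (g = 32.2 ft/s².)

y₂ = 8.39 ft; the jump forms here

V₁ = q/y₁ = 57.2/2.27 = 25.2 ft/s. Fr₁ = V₁/√(g·y₁) = 25.2/√(32.2×2.27) = 2.95.
By Bélanger, y₂/y₁ = ½[√(1 + 8Fr₁²) − 1] = ½[√70.49 − 1] = 3.70.
y₂ = 3.70 × 2.27 = 8.39 ft.
Tailwater y_tw = 8.32 ft: y_tw ≈ y₂, so the jump forms here.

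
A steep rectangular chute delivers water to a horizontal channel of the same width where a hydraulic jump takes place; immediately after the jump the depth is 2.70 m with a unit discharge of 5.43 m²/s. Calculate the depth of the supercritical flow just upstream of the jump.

V₂ = q/y₂ = 5.43/2.70 = 2.01 m/s; Fr₂ = V₂/√(g·y₂) = 0.391.
The Bélanger relation is symmetric: y₁/y₂ = ½[√(1 + 8Fr₂²) − 1] = ½[√2.222 − 1] = 0.245.
y₁ = 0.245 × 2.70 = 0.662 m.

y₁ = 0.662 m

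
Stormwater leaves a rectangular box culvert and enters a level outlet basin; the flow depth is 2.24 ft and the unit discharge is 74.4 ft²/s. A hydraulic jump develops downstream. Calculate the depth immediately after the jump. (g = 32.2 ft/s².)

V₁ = q/y₁ = 74.4/2.24 = 33.2 ft/s. Fr₁ = V₁/√(g·y₁) = 33.2/√(32.2×2.24) = 3.91.
Sequent-depth ratio: y₂/y₁ = ½[√(1 + 8Fr₁²) − 1] = ½[√123.4 − 1] = 5.05.
y₂ = 5.05 × 2.24 = 11.3 ft.

y₂ = 11.3 ft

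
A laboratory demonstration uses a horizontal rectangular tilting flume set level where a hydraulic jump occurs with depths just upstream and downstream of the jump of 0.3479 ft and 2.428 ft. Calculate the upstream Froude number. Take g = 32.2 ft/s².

For a rectangular channel the momentum equation gives q² = ½·g·y₁·y₂·(y₁ + y₂) = ½×32.2×0.3479×2.428×2.776 = 37.75.
q = √37.75 = 6.144 ft²/s.
V₁ = q/y₁ = 17.66 ft/s; Fr₁ = V₁/√(g·y₁) = 5.277.

Fr₁ = 5.277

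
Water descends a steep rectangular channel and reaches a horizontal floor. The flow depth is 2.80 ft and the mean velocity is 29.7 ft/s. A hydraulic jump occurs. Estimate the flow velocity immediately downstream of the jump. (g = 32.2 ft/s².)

Fr₁ = V₁/√(g·y₁) = 29.7/√(32.2×2.80) = 3.13.
Sequent-depth ratio: y₂/y₁ = ½[√(1 + 8Fr₁²) − 1] = ½[√79.27 − 1] = 3.95.
y₂ = 3.95 × 2.80 = 11.1 ft.
q = V₁·y₁ = 29.7 × 2.80 = 83.2 ft²/s.
V₂ = q/y₂ = 83.2/11.1 = 7.52 ft/s.

V₂ = 7.52 ft/s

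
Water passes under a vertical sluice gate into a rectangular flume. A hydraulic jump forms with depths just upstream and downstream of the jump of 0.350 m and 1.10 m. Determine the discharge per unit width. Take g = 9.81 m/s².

For a rectangular channel the momentum equation gives q² = ½·g·y₁·y₂·(y₁ + y₂) = ½×9.81×0.350×1.10×1.45 = 2.74.
q = √2.74 = 1.65 m²/s.

q = 1.65 m²/s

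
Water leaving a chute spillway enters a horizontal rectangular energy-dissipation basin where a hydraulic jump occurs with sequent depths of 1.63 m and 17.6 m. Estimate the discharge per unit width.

q = 52.0 m²/s

For a rectangular channel the momentum equation gives q² = ½·g·y₁·y₂·(y₁ + y₂) = ½×9.81×1.63×17.6×19.2 = 2706.
q = √2706 = 52.0 m²/s.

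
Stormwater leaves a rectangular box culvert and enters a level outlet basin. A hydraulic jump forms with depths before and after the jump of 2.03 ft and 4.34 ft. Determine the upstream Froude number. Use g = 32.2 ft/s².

For a rectangular channel the momentum equation gives q² = ½·g·y₁·y₂·(y₁ + y₂) = ½×32.2×2.03×4.34×6.37 = 904.
q = √904 = 30.1 ft²/s.
V₁ = q/y₁ = 14.8 ft/s; Fr₁ = V₁/√(g·y₁) = 1.83.

Fr₁ = 1.83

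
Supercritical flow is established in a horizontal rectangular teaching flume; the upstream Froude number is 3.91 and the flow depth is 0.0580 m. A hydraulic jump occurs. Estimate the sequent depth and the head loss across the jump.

Fr₁ = 3.91 (given).
From the momentum equation for a rectangular channel, y₂/y₁ = ½[√(1 + 8Fr₁²) − 1] = ½[√123.3 − 1] = 5.05.
y₂ = 5.05 × 0.0580 = 0.293 m.
V₁ = Fr₁·√(g·y₁) = 3.91×√(9.81×0.0580) = 2.95 m/s; q = V₁·y₁ = 0.171 m²/s. V₂ = q/y₂ = 0.171/0.293 = 0.584 m/s. E₁ = y₁ + V₁²/2g = 0.501 m; E₂ = y₂ + V₂²/2g = 0.310 m. ΔE = E₁ − E₂ = 0.191 m.

y₂ = 0.293 m; ΔE = 0.191 m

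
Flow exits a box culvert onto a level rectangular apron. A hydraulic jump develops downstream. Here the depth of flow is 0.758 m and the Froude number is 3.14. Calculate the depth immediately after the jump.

Fr₁ = 3.14 (given).
Bélanger equation: y₂/y₁ = ½[√(1 + 8Fr₁²) − 1] = ½[√79.88 − 1] = 3.97.
y₂ = 3.97 × 0.758 = 3.01 m.

y₂ = 3.01 m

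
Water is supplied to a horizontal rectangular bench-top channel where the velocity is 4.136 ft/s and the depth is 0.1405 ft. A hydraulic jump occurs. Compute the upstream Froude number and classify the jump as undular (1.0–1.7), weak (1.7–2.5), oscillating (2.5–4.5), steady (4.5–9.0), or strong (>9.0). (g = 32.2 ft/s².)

Fr₁ = 1.945; weak jump

Fr₁ = V₁/√(g·y₁) = 4.136/√(32.2×0.1405) = 1.945.
Fr₁ = 1.945 lies in the weak range.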